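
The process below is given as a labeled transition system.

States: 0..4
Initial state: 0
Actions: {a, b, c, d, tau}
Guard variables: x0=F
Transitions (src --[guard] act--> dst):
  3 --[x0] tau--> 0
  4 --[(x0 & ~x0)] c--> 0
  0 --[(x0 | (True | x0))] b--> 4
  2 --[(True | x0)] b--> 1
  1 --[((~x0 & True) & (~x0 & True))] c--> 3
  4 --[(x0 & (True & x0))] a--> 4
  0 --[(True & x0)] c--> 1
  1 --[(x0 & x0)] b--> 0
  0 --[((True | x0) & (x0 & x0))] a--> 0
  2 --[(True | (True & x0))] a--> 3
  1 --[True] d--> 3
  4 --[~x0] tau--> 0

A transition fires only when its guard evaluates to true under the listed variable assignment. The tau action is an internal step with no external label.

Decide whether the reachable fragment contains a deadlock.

Answer: DEADLOCK-FREE

Analysis:
Reach set: {0,4}
  0: b→4  [1 exit(s)]
  4: tau→0  [1 exit(s)]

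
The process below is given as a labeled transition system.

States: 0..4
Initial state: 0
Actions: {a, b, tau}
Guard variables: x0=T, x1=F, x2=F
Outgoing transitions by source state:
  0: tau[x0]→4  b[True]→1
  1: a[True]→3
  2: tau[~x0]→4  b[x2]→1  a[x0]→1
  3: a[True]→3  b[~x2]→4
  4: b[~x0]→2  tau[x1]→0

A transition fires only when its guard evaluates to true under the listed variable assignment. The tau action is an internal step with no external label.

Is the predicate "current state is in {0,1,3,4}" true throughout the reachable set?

Safe = {0,1,3,4}
Reachable = {0,1,3,4}
  0: safe
  1: safe
  3: safe
  4: safe

Answer: INVARIANT HOLDS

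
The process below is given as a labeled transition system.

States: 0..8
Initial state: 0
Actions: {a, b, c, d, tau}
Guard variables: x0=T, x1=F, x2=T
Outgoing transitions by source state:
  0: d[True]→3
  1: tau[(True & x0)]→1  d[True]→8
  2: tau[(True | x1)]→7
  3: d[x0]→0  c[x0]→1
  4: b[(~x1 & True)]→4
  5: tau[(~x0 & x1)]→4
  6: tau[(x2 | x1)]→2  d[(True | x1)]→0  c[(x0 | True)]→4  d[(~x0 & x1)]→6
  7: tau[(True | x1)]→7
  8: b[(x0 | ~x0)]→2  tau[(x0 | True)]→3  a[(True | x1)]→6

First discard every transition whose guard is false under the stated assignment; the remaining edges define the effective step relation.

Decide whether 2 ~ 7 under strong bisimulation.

Refine partition for ~:
  P[0] = {{0,1,2,3,4,5,6,7,8}}
  P[1] = {{0},{1},{2,7},{3},{4},{5},{6},{8}}
stable after 2 split(s): 8 block(s)
class of 2: {2,7}; class of 7: {2,7}

Answer: BISIMILAR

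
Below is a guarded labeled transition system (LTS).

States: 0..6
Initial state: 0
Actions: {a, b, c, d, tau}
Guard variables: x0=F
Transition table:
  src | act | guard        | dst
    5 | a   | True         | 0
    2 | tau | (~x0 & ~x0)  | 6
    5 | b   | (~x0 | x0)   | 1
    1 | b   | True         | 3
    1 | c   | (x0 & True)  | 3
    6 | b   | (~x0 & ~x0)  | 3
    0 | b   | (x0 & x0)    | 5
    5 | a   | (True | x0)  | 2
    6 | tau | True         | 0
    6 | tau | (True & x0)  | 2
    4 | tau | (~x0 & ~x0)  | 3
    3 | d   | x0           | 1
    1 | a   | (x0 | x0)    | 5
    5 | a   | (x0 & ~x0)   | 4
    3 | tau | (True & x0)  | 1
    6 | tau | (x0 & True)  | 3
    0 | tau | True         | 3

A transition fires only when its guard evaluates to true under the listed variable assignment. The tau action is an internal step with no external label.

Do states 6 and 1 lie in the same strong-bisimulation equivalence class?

Compute ~ classes (split until stable):
  π0 = {{0,1,2,3,4,5,6}}
  π1 = {{0,2,4},{1},{3},{5},{6}}
  π2 = {{0,4},{1},{2},{3},{5},{6}}
stable after 3 split(s): 6 block(s)
[6]={6}  [1]={1}

Answer: NOT BISIMILAR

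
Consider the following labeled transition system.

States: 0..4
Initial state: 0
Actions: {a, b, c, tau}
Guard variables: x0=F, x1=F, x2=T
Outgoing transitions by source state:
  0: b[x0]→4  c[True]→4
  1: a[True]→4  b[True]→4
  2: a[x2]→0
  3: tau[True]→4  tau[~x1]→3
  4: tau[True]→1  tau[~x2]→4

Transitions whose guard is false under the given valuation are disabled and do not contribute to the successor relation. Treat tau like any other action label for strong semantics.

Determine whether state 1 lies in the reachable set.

7 transition(s) survive guard evaluation.
depth 0: {0}
depth 1: {4}  total {0,4}
depth 2: {1}  total {0,1,4}
Reach set: {0,1,4}
Path to 1: c·tau

Answer: REACHABLE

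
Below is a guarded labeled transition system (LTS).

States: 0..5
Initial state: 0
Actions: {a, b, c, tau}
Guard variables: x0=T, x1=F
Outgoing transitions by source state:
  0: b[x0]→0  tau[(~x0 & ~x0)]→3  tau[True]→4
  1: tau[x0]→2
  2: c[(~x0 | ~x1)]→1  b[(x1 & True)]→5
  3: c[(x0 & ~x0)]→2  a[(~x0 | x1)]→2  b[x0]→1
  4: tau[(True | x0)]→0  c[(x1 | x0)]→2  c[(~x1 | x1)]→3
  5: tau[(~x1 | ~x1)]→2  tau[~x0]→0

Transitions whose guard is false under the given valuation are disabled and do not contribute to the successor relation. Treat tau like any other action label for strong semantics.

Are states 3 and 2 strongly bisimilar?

Compute ~ classes (split until stable):
  π0 = {{0,1,2,3,4,5}}
  π1 = {{0},{1,5},{2},{3},{4}}
stable after 2 split(s): 5 block(s)
3∈{3}, 2∈{2}

Answer: NOT BISIMILAR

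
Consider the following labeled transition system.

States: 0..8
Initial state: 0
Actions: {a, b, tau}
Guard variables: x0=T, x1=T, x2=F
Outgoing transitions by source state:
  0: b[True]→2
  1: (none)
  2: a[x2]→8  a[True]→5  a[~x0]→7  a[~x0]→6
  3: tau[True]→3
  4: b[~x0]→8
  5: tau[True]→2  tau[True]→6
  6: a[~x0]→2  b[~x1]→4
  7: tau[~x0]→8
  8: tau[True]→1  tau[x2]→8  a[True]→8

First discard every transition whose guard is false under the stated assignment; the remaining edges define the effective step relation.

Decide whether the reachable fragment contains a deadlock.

Answer: DEADLOCK at state 6

Trace:
R = {0,2,5,6}
  0: b→2  [1 exit(s)]
  2: a→5  [1 exit(s)]
  5: tau→2  tau→6  [2 exit(s)]
  6: ∅  [deadlock]
Path to 6: b·a·tau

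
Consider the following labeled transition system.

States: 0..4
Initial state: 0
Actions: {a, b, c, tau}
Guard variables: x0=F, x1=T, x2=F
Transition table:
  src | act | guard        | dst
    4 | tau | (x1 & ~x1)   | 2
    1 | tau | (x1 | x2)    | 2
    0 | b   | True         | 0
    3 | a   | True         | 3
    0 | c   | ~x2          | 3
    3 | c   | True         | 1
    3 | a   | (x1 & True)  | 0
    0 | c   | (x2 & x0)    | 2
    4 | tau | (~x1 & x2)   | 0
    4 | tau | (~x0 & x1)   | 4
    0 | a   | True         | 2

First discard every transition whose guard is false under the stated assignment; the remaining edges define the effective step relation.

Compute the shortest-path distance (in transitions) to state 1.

Answer: 2

Analysis:
BFS to 1:
  L0 = {0}
  L1 = {2,3}
  L2 = {1}
first hit 1 at d=2 via c·c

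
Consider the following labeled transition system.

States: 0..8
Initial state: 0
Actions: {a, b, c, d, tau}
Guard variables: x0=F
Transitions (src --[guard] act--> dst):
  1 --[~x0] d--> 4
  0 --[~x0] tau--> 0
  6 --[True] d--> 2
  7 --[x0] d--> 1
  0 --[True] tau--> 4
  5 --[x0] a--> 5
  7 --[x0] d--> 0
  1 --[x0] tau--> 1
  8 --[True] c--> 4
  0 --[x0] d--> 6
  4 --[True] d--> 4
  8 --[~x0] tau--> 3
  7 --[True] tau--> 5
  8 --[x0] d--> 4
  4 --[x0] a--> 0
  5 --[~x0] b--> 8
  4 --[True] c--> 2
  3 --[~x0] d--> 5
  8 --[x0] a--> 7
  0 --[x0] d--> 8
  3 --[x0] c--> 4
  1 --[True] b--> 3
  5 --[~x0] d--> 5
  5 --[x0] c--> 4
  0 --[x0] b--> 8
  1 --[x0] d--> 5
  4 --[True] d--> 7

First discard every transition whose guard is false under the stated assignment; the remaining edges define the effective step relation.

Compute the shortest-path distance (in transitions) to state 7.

Layered search for 7:
  depth 0: {0}
  depth 1: {4}
  depth 2: {2,7}
depth(7)=2, e.g. tau·d

Answer: 2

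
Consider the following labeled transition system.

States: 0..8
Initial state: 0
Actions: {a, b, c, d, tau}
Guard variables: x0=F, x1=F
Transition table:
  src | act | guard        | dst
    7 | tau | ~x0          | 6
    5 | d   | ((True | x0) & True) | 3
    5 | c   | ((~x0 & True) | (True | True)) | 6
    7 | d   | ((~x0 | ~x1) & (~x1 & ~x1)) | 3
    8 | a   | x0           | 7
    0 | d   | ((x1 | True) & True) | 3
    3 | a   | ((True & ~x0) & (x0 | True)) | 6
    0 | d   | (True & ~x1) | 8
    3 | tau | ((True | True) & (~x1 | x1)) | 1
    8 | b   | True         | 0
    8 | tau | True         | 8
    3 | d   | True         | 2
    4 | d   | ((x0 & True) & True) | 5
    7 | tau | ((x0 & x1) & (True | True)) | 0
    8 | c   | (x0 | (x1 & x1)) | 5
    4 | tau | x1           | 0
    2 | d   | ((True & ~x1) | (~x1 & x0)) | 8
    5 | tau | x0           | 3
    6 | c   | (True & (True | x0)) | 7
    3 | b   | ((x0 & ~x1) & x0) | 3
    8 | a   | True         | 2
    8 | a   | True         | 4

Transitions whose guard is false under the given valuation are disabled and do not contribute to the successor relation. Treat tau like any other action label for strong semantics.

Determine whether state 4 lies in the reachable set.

Answer: REACHABLE

Analysis:
15 transition(s) survive guard evaluation.
depth 0: {0}
depth 1: {3,8}  total {0,3,8}
depth 2: {1,2,4,6}  total {0,1,2,3,4,6,8}
depth 3: {7}  total {0,1,2,3,4,6,7,8}
R = {0,1,2,3,4,6,7,8}
Path to 4: d·a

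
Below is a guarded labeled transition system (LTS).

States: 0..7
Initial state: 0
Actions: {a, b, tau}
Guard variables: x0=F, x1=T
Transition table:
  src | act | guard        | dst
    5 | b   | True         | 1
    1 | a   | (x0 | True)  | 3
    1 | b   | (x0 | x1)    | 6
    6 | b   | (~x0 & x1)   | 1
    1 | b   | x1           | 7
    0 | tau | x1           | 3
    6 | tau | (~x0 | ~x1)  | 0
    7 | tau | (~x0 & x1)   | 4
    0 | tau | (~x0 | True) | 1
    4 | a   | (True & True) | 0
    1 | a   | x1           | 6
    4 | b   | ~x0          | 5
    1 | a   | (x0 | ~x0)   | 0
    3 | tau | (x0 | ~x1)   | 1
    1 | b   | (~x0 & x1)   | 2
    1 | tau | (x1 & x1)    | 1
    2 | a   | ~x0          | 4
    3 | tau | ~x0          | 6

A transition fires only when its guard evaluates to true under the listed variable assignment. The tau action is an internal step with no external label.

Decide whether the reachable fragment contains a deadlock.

R = {0,1,2,3,4,5,6,7}
  0: tau→1  tau→3  [2 out]
  1: a→0  a→3  a→6  b→2  b→6  b→7  tau→1  [7 out]
  2: a→4  [1 out]
  3: tau→6  [1 out]
  4: a→0  b→5  [2 out]
  5: b→1  [1 out]
  6: b→1  tau→0  [2 out]
  7: tau→4  [1 out]

Answer: DEADLOCK-FREE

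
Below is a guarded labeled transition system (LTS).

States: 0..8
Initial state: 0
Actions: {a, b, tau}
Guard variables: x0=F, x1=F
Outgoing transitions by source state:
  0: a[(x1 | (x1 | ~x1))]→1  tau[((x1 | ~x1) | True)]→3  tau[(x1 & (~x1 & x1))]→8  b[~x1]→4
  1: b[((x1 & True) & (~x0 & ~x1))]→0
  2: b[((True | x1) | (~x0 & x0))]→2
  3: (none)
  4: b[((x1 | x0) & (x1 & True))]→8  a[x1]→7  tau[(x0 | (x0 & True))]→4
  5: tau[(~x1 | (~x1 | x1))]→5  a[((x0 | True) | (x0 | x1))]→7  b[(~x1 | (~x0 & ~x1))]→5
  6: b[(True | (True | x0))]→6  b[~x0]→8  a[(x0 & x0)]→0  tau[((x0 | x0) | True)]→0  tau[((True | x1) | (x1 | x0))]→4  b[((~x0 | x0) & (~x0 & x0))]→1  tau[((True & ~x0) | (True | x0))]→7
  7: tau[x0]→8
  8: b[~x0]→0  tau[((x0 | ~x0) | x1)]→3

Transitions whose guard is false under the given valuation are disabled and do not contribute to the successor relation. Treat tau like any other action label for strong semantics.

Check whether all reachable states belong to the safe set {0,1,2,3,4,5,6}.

Allowed set {0,1,2,3,4,5,6}
Reach set: {0,1,3,4}
  0: ok
  1: ok
  3: ok
  4: ok

Answer: INVARIANT HOLDS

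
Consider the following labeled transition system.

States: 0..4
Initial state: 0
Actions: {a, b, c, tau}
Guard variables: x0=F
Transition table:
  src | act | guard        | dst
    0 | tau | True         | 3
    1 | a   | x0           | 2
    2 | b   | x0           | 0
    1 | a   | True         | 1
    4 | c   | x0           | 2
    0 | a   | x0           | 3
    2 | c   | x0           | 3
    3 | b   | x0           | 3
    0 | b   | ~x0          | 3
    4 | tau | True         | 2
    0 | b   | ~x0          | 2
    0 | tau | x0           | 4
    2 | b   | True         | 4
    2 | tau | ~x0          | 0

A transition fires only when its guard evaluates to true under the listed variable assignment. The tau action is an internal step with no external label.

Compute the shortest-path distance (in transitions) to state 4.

Layered search for 4:
  Layer 0: {0}
  Layer 1: {2,3}
  Layer 2: {4}
depth(4)=2, e.g. b·b

Answer: 2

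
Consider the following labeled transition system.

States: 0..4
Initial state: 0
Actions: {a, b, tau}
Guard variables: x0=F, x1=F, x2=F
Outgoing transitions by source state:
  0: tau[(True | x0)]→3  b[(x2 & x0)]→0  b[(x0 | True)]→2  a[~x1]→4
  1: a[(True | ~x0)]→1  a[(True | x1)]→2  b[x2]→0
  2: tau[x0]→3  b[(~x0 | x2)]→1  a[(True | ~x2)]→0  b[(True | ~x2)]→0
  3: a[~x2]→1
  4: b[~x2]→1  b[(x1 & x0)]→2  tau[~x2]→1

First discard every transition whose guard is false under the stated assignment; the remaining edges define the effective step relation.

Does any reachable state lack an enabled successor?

Reach set: {0,1,2,3,4}
  0: a→4  b→2  tau→3  [3 exit(s)]
  1: a→1  a→2  [2 exit(s)]
  2: a→0  b→0  b→1  [3 exit(s)]
  3: a→1  [1 exit(s)]
  4: b→1  tau→1  [2 exit(s)]

Answer: DEADLOCK-FREE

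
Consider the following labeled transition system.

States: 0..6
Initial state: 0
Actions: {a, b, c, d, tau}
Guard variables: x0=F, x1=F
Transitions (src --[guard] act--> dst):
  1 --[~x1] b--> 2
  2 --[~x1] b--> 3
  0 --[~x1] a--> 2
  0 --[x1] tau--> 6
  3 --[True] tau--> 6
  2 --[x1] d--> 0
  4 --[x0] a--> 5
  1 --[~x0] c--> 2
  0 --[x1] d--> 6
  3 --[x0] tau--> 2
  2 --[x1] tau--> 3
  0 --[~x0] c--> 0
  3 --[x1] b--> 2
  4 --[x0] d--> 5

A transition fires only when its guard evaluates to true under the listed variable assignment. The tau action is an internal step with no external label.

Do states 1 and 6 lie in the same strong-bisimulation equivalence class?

Refine partition for ~:
  P[0] = {{0,1,2,3,4,5,6}}
  P[1] = {{0},{1},{2},{3},{4,5,6}}
Fixed point at round 2; 5 class(es).
class of 1: {1}; class of 6: {4,5,6}

Answer: NOT BISIMILAR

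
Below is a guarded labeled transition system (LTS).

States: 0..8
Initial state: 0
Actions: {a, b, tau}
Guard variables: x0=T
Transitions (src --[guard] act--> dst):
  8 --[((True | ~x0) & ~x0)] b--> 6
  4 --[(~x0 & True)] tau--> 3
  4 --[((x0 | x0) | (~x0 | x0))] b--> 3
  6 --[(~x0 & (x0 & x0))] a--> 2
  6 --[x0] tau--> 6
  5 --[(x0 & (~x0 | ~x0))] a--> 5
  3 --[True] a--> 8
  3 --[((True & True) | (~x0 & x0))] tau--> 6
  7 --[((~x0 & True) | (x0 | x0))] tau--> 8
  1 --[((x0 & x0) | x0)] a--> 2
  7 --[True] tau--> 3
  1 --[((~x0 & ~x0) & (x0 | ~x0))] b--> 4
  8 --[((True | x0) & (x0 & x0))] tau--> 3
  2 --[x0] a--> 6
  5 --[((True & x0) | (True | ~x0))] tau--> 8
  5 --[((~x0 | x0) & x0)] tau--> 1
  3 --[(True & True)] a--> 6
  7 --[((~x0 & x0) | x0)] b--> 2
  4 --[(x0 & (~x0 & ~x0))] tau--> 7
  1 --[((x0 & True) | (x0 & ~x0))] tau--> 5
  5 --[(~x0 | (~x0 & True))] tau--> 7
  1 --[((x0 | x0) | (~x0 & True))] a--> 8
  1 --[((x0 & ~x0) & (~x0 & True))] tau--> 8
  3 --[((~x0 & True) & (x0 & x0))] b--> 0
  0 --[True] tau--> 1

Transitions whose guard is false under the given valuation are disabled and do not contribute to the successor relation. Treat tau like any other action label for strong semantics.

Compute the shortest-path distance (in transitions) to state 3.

Layered search for 3:
  L0 = {0}
  L1 = {1}
  L2 = {2,5,8}
  L3 = {3,6}
depth(3)=3, e.g. tau·a·tau

Answer: 3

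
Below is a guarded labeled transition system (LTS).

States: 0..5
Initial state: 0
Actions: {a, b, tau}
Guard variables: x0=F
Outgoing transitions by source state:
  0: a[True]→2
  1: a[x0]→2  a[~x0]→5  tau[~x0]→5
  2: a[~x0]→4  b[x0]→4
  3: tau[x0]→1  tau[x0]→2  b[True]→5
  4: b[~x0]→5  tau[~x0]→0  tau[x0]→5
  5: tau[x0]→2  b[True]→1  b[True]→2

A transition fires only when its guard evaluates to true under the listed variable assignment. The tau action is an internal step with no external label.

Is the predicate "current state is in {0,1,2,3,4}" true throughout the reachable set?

Answer: INVARIANT VIOLATED at state 5

Trace:
Inv-set: {0,1,2,3,4}
Reachable = {0,1,2,4,5}
  0: ✓
  1: ✓
  2: ✓
  4: ✓
  5: ✗ unsafe
reach 5 via a·a·b — violates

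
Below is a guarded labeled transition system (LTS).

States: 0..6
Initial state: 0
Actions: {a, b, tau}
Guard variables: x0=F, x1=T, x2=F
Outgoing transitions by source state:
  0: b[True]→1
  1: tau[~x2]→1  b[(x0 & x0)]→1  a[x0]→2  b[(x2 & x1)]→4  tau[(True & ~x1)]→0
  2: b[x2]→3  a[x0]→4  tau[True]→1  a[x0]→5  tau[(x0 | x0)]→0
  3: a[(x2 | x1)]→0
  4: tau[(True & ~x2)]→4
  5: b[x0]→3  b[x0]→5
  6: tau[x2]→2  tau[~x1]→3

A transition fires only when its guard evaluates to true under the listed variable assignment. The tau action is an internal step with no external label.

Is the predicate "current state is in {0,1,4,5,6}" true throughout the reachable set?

Answer: INVARIANT HOLDS

Working:
Inv-set: {0,1,4,5,6}
Reachable = {0,1}
  0: ✓
  1: ✓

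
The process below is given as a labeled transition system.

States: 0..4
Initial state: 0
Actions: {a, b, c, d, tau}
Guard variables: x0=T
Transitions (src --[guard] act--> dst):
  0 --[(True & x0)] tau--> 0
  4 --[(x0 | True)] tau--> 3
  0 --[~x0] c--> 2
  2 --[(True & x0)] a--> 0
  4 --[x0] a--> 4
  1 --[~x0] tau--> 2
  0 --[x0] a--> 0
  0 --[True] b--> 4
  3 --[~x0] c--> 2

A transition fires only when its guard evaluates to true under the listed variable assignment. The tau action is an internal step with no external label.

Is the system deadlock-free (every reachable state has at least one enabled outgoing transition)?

Answer: DEADLOCK at state 3

Analysis:
Reachable = {0,3,4}
  0: a→0  b→4  tau→0  [deg 3]
  3: ∅  [STUCK]
  4: a→4  tau→3  [deg 2]
trace reaching 3: b·tau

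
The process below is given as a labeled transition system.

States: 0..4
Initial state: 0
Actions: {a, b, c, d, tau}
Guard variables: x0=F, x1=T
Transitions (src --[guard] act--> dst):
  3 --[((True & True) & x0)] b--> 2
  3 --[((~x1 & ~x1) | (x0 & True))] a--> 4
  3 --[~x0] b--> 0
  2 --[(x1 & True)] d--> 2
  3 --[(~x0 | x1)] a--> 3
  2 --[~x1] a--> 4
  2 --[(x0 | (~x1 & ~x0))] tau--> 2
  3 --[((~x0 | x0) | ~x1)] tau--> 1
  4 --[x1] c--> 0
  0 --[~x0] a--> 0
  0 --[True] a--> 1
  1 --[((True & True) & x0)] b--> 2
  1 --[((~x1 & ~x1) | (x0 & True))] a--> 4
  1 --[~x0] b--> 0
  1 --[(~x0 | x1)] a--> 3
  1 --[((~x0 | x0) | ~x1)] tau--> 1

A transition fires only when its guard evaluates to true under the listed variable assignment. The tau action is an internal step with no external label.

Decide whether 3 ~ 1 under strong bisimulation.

Refine partition for ~:
  P[0] = {{0,1,2,3,4}}
  P[1] = {{0},{1,3},{2},{4}}
stable after 2 split(s): 4 block(s)
3∈{1,3}, 1∈{1,3}

Answer: BISIMILAR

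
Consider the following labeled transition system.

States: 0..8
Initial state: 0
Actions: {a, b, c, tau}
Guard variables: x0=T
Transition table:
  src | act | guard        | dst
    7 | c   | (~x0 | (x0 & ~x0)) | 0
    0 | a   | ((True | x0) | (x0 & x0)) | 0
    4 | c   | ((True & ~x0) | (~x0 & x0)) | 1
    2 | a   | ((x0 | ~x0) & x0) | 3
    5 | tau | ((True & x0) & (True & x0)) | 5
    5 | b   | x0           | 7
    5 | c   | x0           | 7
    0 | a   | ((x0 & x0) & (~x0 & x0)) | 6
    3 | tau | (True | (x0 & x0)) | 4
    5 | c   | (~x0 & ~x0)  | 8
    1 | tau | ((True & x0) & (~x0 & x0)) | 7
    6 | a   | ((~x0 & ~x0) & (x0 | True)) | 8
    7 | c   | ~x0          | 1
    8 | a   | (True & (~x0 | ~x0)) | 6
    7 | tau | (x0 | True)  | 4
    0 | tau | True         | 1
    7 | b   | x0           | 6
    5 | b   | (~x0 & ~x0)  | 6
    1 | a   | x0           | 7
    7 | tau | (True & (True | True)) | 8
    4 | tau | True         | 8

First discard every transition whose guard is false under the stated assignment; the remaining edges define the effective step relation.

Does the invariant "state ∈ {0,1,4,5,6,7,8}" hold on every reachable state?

Answer: INVARIANT HOLDS

Analysis:
Safe = {0,1,4,5,6,7,8}
R = {0,1,4,6,7,8}
  0: safe
  1: safe
  4: safe
  6: safe
  7: safe
  8: safe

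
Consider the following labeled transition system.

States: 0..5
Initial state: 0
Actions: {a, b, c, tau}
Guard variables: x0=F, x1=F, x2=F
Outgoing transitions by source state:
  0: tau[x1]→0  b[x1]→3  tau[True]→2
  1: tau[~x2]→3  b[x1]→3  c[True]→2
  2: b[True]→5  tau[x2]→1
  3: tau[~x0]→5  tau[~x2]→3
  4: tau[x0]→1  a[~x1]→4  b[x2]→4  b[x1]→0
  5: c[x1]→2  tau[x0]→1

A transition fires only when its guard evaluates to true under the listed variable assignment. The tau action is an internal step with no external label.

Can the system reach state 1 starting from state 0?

After dropping false guards: 7 live edges.
Layer 0: {0}
Layer 1: {2}  total {0,2}
Layer 2: {5}  total {0,2,5}
Reachable = {0,2,5}

Answer: UNREACHABLE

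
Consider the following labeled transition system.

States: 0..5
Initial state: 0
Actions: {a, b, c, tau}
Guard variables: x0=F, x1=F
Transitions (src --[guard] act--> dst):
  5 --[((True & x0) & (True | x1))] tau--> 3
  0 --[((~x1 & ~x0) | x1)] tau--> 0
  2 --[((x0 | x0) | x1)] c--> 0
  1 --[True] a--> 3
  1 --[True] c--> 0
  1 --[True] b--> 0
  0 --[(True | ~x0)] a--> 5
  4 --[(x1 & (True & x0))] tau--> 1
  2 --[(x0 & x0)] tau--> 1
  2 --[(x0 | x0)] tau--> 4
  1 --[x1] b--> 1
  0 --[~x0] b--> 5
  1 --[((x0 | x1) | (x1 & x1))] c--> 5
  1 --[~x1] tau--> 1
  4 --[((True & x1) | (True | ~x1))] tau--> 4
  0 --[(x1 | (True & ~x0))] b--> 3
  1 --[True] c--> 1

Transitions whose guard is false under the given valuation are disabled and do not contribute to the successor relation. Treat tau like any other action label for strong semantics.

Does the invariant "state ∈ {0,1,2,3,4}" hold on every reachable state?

Answer: INVARIANT VIOLATED at state 5

Analysis:
Allowed set {0,1,2,3,4}
R = {0,3,5}
  0: ok
  3: ok
  5: VIOLATES
witness against invariant: a → 5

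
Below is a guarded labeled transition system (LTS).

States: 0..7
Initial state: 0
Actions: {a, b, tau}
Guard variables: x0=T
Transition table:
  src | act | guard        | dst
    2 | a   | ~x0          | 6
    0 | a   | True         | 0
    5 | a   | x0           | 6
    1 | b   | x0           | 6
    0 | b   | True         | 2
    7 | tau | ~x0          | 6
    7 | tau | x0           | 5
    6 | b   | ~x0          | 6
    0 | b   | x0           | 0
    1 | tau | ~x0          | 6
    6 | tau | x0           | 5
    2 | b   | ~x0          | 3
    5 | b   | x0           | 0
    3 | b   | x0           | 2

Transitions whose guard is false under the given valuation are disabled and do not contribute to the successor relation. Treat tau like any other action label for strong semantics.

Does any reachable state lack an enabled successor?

Reach set: {0,2}
  0: a→0  b→0  b→2  [deg 3]
  2: ∅  [STUCK]
trace reaching 2: b

Answer: DEADLOCK at state 2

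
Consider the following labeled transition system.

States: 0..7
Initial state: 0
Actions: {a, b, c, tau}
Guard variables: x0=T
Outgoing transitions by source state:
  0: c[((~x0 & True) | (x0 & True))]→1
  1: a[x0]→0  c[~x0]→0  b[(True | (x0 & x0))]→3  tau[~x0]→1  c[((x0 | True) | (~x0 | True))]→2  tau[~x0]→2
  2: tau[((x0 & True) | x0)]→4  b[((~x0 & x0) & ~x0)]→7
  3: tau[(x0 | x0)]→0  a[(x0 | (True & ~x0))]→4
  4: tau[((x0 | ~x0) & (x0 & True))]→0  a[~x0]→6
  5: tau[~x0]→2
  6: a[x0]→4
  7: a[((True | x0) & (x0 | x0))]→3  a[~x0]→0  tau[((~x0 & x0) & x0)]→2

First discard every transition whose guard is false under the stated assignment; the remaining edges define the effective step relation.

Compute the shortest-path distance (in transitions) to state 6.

Answer: UNREACHABLE

Trace:
Breadth-first toward 6:
  depth 0: {0}
  depth 1: {1}
  depth 2: {2,3}
  depth 3: {4}
6 never appears.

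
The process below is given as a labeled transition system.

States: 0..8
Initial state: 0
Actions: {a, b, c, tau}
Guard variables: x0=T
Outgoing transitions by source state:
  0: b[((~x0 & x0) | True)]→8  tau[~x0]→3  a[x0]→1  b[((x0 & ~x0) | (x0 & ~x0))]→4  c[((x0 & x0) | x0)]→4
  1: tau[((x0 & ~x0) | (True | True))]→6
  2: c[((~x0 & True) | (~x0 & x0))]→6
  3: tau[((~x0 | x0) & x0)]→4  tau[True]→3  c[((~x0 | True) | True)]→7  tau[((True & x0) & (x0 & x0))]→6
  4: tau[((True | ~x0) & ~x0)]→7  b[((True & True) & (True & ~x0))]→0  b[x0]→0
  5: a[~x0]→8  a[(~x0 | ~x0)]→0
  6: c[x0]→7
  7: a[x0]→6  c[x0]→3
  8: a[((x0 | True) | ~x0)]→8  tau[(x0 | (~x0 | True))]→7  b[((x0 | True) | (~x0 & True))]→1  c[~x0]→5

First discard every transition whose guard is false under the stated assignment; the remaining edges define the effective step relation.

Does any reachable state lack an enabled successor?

Answer: DEADLOCK-FREE

Working:
Reachable = {0,1,3,4,6,7,8}
  0: a→1  b→8  c→4  [deg 3]
  1: tau→6  [deg 1]
  3: c→7  tau→3  tau→4  tau→6  [deg 4]
  4: b→0  [deg 1]
  6: c→7  [deg 1]
  7: a→6  c→3  [deg 2]
  8: a→8  b→1  tau→7  [deg 3]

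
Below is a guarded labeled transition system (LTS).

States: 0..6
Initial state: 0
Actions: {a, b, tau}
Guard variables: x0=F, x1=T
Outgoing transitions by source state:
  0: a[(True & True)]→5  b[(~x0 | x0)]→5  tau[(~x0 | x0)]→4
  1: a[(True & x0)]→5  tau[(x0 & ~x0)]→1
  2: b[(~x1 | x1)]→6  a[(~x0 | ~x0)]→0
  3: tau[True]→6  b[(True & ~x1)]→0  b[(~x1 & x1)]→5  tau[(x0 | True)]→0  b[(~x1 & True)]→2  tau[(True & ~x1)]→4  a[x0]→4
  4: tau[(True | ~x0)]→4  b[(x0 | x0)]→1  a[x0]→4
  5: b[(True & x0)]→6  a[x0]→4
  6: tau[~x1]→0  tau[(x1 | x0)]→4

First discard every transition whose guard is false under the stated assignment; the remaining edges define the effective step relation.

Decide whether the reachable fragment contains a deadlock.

Answer: DEADLOCK at state 5

Analysis:
Reachable = {0,4,5}
  0: a→5  b→5  tau→4  [3 out]
  4: tau→4  [1 out]
  5: ∅  [deadlock]
Path to 5: a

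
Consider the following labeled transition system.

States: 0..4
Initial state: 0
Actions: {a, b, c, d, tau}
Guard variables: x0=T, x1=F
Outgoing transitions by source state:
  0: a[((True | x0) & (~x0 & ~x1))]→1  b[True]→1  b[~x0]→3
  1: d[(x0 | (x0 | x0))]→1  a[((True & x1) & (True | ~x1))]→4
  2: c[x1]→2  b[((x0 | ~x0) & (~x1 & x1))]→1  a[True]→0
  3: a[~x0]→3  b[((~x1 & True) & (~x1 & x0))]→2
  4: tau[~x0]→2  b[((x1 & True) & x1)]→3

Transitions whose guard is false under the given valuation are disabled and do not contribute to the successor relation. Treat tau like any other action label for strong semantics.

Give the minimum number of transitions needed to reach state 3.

BFS to 3:
  Layer 0: {0}
  Layer 1: {1}
3 never appears.

Answer: UNREACHABLE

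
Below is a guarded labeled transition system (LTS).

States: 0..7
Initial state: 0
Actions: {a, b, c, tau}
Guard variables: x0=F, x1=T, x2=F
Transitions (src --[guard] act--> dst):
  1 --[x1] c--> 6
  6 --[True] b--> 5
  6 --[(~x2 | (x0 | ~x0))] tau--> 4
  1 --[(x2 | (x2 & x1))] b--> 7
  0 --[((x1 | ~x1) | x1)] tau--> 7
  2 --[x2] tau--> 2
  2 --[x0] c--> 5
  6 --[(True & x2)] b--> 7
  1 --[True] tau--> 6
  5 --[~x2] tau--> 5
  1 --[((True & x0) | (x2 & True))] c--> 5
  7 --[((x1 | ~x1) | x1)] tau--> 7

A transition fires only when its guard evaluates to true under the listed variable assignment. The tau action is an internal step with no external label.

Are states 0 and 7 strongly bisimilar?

Answer: BISIMILAR

Trace:
Compute ~ classes (split until stable):
  P[0] = {{0,1,2,3,4,5,6,7}}
  P[1] = {{0,5,7},{1},{2,3,4},{6}}
4 equivalence class(es) (converged in 2)
0∈{0,5,7}, 7∈{0,5,7}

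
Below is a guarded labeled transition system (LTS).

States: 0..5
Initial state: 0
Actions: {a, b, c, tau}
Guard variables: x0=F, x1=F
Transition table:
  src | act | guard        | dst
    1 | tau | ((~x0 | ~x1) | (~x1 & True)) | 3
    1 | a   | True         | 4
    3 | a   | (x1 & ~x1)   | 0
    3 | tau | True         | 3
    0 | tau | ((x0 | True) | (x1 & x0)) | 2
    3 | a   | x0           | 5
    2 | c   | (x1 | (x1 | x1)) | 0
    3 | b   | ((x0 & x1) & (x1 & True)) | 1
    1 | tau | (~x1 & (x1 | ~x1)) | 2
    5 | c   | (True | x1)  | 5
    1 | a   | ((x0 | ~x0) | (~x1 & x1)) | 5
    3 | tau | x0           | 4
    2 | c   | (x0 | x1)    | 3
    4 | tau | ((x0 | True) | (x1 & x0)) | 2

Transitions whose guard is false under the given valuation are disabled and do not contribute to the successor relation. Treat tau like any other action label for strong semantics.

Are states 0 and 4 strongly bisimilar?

Refine partition for ~:
  π0 = {{0,1,2,3,4,5}}
  π1 = {{0,3,4},{1},{2},{5}}
  π2 = {{0,4},{1},{2},{3},{5}}
stable after 3 split(s): 5 block(s)
0∈{0,4}, 4∈{0,4}

Answer: BISIMILAR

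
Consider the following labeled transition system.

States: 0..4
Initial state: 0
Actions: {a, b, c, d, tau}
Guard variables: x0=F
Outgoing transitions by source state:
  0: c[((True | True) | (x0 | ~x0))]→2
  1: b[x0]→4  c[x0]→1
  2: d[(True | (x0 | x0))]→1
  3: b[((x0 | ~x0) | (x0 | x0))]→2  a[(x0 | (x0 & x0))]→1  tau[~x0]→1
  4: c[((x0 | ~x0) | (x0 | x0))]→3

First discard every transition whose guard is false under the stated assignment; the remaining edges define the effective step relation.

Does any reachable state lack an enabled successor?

Reach set: {0,1,2}
  0: c→2  [1 out]
  1: ∅  [no exit]
  2: d→1  [1 out]
trace reaching 1: c·d

Answer: DEADLOCK at state 1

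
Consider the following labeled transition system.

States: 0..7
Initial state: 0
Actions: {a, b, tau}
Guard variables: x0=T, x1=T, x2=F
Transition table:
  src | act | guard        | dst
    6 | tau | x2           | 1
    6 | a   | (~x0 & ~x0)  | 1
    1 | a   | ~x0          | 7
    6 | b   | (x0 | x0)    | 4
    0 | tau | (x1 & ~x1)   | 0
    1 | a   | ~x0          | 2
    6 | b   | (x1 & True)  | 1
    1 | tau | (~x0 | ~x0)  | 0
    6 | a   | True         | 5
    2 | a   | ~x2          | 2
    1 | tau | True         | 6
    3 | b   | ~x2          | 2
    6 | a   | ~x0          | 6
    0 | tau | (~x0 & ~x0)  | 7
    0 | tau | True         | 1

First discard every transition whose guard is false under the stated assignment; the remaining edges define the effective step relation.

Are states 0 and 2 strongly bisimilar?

Bisimulation quotient by refinement:
  P[0] = {{0,1,2,3,4,5,6,7}}
  P[1] = {{0,1},{2},{3},{4,5,7},{6}}
  P[2] = {{0},{1},{2},{3},{4,5,7},{6}}
Fixed point at round 3; 6 class(es).
0∈{0}, 2∈{2}

Answer: NOT BISIMILAR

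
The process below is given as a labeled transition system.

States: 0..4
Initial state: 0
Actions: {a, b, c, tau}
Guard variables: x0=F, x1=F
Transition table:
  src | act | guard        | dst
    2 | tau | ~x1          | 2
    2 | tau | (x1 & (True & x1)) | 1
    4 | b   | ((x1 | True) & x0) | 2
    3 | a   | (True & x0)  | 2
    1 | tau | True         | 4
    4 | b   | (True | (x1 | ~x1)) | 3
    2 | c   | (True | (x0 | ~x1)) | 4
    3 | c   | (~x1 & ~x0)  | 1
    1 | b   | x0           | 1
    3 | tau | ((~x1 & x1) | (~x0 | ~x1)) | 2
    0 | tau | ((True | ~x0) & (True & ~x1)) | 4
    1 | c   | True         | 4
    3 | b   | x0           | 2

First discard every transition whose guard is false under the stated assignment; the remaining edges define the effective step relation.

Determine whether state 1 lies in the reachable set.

Answer: REACHABLE

Working:
After dropping false guards: 8 live edges.
L0 = {0}
L1 = {4}  cumulative {0,4}
L2 = {3}  cumulative {0,3,4}
L3 = {1,2}  cumulative {0,1,2,3,4}
Reachable = {0,1,2,3,4}
witness 1: tau·b·c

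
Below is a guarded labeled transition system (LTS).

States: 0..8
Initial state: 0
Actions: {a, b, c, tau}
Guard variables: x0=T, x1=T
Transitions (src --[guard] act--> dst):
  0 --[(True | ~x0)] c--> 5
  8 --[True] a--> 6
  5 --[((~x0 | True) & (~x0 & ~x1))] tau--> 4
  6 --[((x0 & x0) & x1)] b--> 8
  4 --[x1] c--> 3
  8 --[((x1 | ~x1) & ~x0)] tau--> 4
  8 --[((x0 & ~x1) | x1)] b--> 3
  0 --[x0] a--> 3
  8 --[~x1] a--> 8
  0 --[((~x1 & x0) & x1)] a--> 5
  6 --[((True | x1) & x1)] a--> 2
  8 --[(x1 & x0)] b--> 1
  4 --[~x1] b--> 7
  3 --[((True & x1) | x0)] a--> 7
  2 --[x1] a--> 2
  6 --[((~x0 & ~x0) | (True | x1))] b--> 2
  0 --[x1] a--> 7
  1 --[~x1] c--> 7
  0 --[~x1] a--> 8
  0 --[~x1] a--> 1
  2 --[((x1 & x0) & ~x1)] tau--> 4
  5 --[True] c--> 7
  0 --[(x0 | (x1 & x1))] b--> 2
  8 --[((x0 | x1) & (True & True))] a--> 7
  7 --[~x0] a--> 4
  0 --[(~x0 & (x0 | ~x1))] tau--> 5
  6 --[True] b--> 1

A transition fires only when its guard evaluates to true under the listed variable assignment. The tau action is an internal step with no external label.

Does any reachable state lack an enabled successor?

Reach set: {0,2,3,5,7}
  0: a→3  a→7  b→2  c→5  [deg 4]
  2: a→2  [deg 1]
  3: a→7  [deg 1]
  5: c→7  [deg 1]
  7: ∅  [deadlock]
witness 7: a

Answer: DEADLOCK at state 7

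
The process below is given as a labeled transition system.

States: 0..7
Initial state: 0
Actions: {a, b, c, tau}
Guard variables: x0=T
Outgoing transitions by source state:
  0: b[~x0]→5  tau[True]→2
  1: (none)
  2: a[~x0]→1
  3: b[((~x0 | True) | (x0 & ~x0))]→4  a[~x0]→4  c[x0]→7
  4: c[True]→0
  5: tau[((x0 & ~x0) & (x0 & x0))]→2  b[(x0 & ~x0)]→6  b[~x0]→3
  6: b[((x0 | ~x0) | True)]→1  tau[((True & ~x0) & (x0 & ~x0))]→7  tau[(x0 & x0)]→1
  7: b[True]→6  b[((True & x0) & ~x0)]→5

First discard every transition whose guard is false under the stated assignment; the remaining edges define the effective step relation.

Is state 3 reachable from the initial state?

7 transition(s) survive guard evaluation.
depth 0: {0}
depth 1: {2}  now seen {0,2}
Reachable = {0,2}

Answer: UNREACHABLE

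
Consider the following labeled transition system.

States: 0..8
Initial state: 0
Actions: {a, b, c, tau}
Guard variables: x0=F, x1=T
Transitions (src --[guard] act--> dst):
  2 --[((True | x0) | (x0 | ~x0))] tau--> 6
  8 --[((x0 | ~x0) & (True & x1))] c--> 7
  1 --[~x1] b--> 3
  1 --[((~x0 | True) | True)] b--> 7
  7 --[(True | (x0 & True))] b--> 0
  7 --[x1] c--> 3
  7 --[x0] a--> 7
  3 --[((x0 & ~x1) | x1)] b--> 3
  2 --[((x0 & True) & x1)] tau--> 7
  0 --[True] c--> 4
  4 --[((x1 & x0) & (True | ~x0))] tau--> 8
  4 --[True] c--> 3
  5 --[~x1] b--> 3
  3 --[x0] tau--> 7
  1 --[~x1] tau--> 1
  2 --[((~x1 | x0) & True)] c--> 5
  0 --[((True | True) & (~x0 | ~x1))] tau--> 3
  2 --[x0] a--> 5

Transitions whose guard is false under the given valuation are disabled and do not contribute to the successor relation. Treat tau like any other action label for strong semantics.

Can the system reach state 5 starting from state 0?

Answer: UNREACHABLE

Analysis:
9 transition(s) survive guard evaluation.
Layer 0: {0}
Layer 1: {3,4}  total {0,3,4}
R = {0,3,4}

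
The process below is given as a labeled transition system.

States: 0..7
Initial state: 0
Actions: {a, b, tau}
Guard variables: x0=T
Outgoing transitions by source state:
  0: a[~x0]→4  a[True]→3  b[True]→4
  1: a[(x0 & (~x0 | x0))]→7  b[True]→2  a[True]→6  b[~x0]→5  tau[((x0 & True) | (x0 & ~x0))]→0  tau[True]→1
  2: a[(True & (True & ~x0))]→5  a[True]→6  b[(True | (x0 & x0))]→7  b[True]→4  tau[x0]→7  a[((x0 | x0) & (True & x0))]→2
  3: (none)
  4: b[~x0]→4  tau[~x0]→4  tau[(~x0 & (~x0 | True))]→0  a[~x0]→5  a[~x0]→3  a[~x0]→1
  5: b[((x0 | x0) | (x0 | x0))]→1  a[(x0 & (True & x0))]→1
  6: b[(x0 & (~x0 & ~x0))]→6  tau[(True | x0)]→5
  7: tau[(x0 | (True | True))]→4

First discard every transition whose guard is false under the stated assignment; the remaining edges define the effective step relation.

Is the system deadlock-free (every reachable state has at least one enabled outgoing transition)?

Answer: DEADLOCK at state 3

Trace:
Reach set: {0,3,4}
  0: a→3  b→4  [2 out]
  3: ∅  [deadlock]
  4: ∅  [deadlock]
Path to 3: a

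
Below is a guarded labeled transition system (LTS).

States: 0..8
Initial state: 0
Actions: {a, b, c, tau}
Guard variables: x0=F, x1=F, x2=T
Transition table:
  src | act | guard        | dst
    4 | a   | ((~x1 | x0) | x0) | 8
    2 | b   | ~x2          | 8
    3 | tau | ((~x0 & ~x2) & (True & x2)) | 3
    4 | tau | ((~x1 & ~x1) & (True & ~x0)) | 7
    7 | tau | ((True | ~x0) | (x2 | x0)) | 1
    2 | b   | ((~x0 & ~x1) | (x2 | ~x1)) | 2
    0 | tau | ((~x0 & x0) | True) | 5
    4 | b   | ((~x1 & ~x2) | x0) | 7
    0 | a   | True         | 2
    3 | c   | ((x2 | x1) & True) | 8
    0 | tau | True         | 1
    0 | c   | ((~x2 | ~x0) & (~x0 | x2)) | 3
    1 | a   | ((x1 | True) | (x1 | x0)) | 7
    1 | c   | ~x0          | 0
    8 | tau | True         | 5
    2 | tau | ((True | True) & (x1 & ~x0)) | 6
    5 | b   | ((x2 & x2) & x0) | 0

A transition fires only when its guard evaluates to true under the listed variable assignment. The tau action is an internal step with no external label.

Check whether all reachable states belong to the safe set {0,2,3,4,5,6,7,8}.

Answer: INVARIANT VIOLATED at state 1

Analysis:
Inv-set: {0,2,3,4,5,6,7,8}
Reachable = {0,1,2,3,5,7,8}
  0: safe
  1: outside
  2: safe
  3: safe
  5: safe
  7: safe
  8: safe
counterexample path to 1: tau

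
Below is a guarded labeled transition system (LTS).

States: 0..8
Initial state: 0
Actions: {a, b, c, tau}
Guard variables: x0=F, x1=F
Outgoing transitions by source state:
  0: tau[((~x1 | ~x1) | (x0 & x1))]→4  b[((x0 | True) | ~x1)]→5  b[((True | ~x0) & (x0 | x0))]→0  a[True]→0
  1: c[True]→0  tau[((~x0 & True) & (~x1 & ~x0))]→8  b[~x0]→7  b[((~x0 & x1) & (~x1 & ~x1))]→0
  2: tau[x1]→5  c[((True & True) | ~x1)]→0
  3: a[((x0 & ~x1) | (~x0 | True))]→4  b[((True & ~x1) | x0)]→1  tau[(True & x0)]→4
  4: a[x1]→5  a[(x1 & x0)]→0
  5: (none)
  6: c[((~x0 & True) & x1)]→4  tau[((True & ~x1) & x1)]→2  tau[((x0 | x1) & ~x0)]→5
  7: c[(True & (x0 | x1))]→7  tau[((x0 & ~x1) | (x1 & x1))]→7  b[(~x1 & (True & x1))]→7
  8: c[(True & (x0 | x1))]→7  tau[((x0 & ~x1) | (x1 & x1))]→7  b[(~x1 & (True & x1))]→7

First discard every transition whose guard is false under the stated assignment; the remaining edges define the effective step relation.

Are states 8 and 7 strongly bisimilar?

Bisimulation quotient by refinement:
  π0 = {{0,1,2,3,4,5,6,7,8}}
  π1 = {{0},{1},{2},{3},{4,5,6,7,8}}
stable after 2 split(s): 5 block(s)
8∈{4,5,6,7,8}, 7∈{4,5,6,7,8}

Answer: BISIMILAR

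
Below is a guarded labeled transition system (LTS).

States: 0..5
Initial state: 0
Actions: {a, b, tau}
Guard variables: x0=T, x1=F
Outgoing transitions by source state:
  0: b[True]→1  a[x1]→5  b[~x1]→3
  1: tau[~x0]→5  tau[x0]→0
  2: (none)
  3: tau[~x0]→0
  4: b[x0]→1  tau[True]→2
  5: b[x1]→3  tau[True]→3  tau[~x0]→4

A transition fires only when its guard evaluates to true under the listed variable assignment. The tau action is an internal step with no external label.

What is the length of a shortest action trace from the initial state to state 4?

BFS to 4:
  Layer 0: {0}
  Layer 1: {1,3}
4 never appears.

Answer: UNREACHABLE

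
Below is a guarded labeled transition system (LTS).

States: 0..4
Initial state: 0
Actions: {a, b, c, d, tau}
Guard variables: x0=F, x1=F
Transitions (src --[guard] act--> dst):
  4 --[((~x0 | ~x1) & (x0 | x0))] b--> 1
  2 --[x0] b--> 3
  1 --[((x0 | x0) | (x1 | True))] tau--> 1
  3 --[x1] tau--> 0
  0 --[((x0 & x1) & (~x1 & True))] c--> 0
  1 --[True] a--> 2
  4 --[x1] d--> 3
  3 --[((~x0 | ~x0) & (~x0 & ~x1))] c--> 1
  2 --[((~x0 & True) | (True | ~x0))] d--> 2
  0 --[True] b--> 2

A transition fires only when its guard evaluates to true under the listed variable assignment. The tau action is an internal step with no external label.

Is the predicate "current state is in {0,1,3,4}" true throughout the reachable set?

Allowed set {0,1,3,4}
R = {0,2}
  0: ✓
  2: outside
reach 2 via b — violates

Answer: INVARIANT VIOLATED at state 2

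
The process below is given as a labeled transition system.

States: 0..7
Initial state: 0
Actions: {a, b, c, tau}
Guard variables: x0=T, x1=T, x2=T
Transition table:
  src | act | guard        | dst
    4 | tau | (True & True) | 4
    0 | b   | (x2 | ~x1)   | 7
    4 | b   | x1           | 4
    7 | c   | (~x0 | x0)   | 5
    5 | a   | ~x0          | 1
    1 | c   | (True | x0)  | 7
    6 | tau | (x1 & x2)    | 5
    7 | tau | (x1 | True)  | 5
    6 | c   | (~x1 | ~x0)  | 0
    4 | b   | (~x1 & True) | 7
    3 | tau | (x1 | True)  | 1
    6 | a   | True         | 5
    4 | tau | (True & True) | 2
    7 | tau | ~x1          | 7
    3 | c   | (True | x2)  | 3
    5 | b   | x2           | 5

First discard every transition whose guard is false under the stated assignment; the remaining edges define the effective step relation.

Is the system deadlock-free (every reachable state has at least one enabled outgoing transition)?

Answer: DEADLOCK-FREE

Working:
R = {0,5,7}
  0: b→7  [deg 1]
  5: b→5  [deg 1]
  7: c→5  tau→5  [deg 2]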